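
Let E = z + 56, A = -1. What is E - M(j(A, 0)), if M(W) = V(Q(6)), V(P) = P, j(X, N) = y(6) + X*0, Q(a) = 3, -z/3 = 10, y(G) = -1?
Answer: 23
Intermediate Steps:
z = -30 (z = -3*10 = -30)
E = 26 (E = -30 + 56 = 26)
j(X, N) = -1 (j(X, N) = -1 + X*0 = -1 + 0 = -1)
M(W) = 3
E - M(j(A, 0)) = 26 - 1*3 = 26 - 3 = 23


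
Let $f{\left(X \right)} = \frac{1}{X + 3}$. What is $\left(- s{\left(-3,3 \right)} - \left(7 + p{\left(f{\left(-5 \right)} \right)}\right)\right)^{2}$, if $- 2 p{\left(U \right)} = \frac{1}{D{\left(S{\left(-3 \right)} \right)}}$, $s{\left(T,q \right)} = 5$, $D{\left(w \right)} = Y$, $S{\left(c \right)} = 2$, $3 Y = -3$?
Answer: $\frac{625}{4} \approx 156.25$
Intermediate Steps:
$Y = -1$ ($Y = \frac{1}{3} \left(-3\right) = -1$)
$D{\left(w \right)} = -1$
$f{\left(X \right)} = \frac{1}{3 + X}$
$p{\left(U \right)} = \frac{1}{2}$ ($p{\left(U \right)} = - \frac{1}{2 \left(-1\right)} = \left(- \frac{1}{2}\right) \left(-1\right) = \frac{1}{2}$)
$\left(- s{\left(-3,3 \right)} - \left(7 + p{\left(f{\left(-5 \right)} \right)}\right)\right)^{2} = \left(\left(-1\right) 5 - \frac{15}{2}\right)^{2} = \left(-5 - \frac{15}{2}\right)^{2} = \left(- \frac{25}{2}\right)^{2} = \frac{625}{4}$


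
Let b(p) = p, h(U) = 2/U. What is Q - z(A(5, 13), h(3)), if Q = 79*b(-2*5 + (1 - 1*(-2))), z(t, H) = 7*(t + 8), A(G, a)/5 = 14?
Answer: -1099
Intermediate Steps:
A(G, a) = 70 (A(G, a) = 5*14 = 70)
z(t, H) = 56 + 7*t (z(t, H) = 7*(8 + t) = 56 + 7*t)
Q = -553 (Q = 79*(-2*5 + (1 - 1*(-2))) = 79*(-10 + (1 + 2)) = 79*(-10 + 3) = 79*(-7) = -553)
Q - z(A(5, 13), h(3)) = -553 - (56 + 7*70) = -553 - (56 + 490) = -553 - 1*546 = -553 - 546 = -1099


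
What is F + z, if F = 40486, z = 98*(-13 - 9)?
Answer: 38330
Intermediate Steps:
z = -2156 (z = 98*(-22) = -2156)
F + z = 40486 - 2156 = 38330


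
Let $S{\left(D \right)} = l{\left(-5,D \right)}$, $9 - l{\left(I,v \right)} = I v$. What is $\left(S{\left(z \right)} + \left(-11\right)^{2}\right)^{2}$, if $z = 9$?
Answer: $30625$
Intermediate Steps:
$l{\left(I,v \right)} = 9 - I v$
$S{\left(D \right)} = 9 + 5 D$ ($S{\left(D \right)} = 9 - - 5 D = 9 + 5 D$)
$\left(S{\left(z \right)} + \left(-11\right)^{2}\right)^{2} = \left(\left(9 + 5 \cdot 9\right) + \left(-11\right)^{2}\right)^{2} = \left(\left(9 + 45\right) + 121\right)^{2} = \left(54 + 121\right)^{2} = 175^{2} = 30625$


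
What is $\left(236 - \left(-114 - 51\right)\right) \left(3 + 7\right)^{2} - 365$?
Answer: $39735$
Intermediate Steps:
$\left(236 - \left(-114 - 51\right)\right) \left(3 + 7\right)^{2} - 365 = \left(236 - \left(-114 - 51\right)\right) 10^{2} - 365 = \left(236 - -165\right) 100 - 365 = \left(236 + 165\right) 100 - 365 = 401 \cdot 100 - 365 = 40100 - 365 = 39735$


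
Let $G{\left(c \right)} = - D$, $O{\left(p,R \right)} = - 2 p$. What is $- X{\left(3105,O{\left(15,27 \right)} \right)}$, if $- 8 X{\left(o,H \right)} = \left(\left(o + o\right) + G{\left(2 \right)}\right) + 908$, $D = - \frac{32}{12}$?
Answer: $\frac{10681}{12} \approx 890.08$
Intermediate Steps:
$D = - \frac{8}{3}$ ($D = \left(-32\right) \frac{1}{12} = - \frac{8}{3} \approx -2.6667$)
$G{\left(c \right)} = \frac{8}{3}$ ($G{\left(c \right)} = \left(-1\right) \left(- \frac{8}{3}\right) = \frac{8}{3}$)
$X{\left(o,H \right)} = - \frac{683}{6} - \frac{o}{4}$ ($X{\left(o,H \right)} = - \frac{\left(\left(o + o\right) + \frac{8}{3}\right) + 908}{8} = - \frac{\left(2 o + \frac{8}{3}\right) + 908}{8} = - \frac{\left(\frac{8}{3} + 2 o\right) + 908}{8} = - \frac{\frac{2732}{3} + 2 o}{8} = - \frac{683}{6} - \frac{o}{4}$)
$- X{\left(3105,O{\left(15,27 \right)} \right)} = - (- \frac{683}{6} - \frac{3105}{4}) = \left(-1\right) \left(- \frac{10681}{12}\right) = \frac{10681}{12}$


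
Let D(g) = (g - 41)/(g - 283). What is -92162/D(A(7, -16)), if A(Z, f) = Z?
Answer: -12718356/17 ≈ -7.4814e+5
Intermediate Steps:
D(g) = (-41 + g)/(-283 + g)
-92162/D(A(7, -16)) = -92162*(-283 + 7)/(-41 + 7) = -92162/(-34/(-276)) = -92162/((-1/276*(-34))) = -92162/17/138 = -92162*138/17 = -12718356/17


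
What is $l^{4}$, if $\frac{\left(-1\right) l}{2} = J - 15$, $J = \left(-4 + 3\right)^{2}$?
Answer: $614656$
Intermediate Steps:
$J = 1$ ($J = \left(-1\right)^{2} = 1$)
$l = 28$ ($l = - 2 \left(1 - 15\right) = \left(-2\right) \left(-14\right) = 28$)
$l^{4} = 28^{4} = 614656$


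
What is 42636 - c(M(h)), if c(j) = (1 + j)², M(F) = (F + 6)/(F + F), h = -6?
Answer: 42635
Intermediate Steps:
M(F) = (6 + F)/(2*F) (M(F) = (6 + F)/((2*F)) = (6 + F)*(1/(2*F)) = (6 + F)/(2*F))
42636 - c(M(h)) = 42636 - (1 + (½)*(6 - 6)/(-6))² = 42636 - (1 + (½)*(-⅙)*0)² = 42636 - (1 + 0)² = 42636 - 1*1² = 42636 - 1*1 = 42636 - 1 = 42635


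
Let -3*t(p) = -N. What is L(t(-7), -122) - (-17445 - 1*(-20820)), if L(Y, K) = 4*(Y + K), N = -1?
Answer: -11593/3 ≈ -3864.3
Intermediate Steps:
t(p) = -1/3 (t(p) = -(-1)*(-1)/3 = -1/3*1 = -1/3)
L(Y, K) = 4*K + 4*Y (L(Y, K) = 4*(K + Y) = 4*K + 4*Y)
L(t(-7), -122) - (-17445 - 1*(-20820)) = (4*(-122) + 4*(-1/3)) - (-17445 - 1*(-20820)) = (-488 - 4/3) - (-17445 + 20820) = -1468/3 - 1*3375 = -1468/3 - 3375 = -11593/3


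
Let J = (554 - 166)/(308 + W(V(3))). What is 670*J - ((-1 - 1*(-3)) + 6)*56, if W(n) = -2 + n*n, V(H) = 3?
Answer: 23768/63 ≈ 377.27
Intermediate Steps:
W(n) = -2 + n²
J = 388/315 (J = (554 - 166)/(308 + (-2 + 3²)) = 388/(308 + (-2 + 9)) = 388/(308 + 7) = 388/315 ≈ 1.2317)
670*J - ((-1 - 1*(-3)) + 6)*56 = 670*(388/315) - ((-1 - 1*(-3)) + 6)*56 = 51992/63 - ((-1 + 3) + 6)*56 = 51992/63 - (2 + 6)*56 = 51992/63 - 1*8*56 = 51992/63 - 8*56 = 51992/63 - 448 = 23768/63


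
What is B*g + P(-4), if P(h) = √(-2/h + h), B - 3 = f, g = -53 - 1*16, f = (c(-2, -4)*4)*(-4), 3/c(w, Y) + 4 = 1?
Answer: -1311 + I*√14/2 ≈ -1311.0 + 1.8708*I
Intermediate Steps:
c(w, Y) = -1 (c(w, Y) = 3/(-4 + 1) = 3/(-3) = 3*(-⅓) = -1)
f = 16 (f = -1*4*(-4) = -4*(-4) = 16)
g = -69 (g = -53 - 16 = -69)
B = 19 (B = 3 + 16 = 19)
P(h) = √(h - 2/h)
B*g + P(-4) = 19*(-69) + √(-4 - 2/(-4)) = -1311 + √(-4 - 2*(-¼)) = -1311 + √(-4 + ½) = -1311 + √(-7/2) = -1311 + I*√14/2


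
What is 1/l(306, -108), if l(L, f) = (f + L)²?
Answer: 1/39204 ≈ 2.5508e-5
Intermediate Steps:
l(L, f) = (L + f)²
1/l(306, -108) = 1/((306 - 108)²) = 1/(198²) = 1/39204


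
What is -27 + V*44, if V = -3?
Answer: -159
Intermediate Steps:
-27 + V*44 = -27 - 3*44 = -27 - 132 = -159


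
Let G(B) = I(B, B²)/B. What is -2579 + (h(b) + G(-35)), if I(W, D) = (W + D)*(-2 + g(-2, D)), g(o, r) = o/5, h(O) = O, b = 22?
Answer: -12377/5 ≈ -2475.4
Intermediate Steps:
g(o, r) = o/5 (g(o, r) = o*(⅕) = o/5)
I(W, D) = -12*D/5 - 12*W/5 (I(W, D) = (W + D)*(-2 + (⅕)*(-2)) = (D + W)*(-2 - ⅖) = (D + W)*(-12/5) = -12*D/5 - 12*W/5)
G(B) = (-12*B/5 - 12*B²/5)/B (G(B) = (-12*B²/5 - 12*B/5)/B = (-12*B/5 - 12*B²/5)/B)
-2579 + (h(b) + G(-35)) = -2579 + (22 + (-12/5 - 12/5*(-35))) = -2579 + (22 + (-12/5 + 84)) = -2579 + (22 + 408/5) = -2579 + 518/5 = -12377/5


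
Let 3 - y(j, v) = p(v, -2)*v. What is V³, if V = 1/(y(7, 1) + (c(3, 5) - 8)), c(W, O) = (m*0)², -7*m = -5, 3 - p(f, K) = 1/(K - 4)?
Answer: -216/117649 ≈ -0.0018360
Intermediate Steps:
p(f, K) = 3 - 1/(-4 + K) (p(f, K) = 3 - 1/(K - 4) = 3 - 1/(-4 + K))
m = 5/7 (m = -⅐*(-5) = 5/7 ≈ 0.71429)
y(j, v) = 3 - 19*v/6 (y(j, v) = 3 - (-13 + 3*(-2))/(-4 - 2)*v = 3 - (-13 - 6)/(-6)*v = 3 - (-⅙*(-19))*v = 3 - 19*v/6)
c(W, O) = 0 (c(W, O) = ((5/7)*0)² = 0² = 0)
V = -6/49 (V = 1/((3 - 19/6*1) + (0 - 8)) = 1/((3 - 19/6) - 8) = 1/(-⅙ - 8) = 1/(-49/6) = -6/49 ≈ -0.12245)
V³ = (-6/49)³ = -216/117649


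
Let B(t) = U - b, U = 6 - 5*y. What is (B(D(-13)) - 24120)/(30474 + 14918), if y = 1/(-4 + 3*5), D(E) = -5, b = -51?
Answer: -132349/249656 ≈ -0.53013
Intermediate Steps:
y = 1/11 (y = 1/(-4 + 15) = 1/11 ≈ 0.090909)
U = 61/11 (U = 6 - 5*1/11 = 6 - 5/11 = 61/11 ≈ 5.5455)
B(t) = 622/11 (B(t) = 61/11 - 1*(-51) = 61/11 + 51 = 622/11)
(B(D(-13)) - 24120)/(30474 + 14918) = (622/11 - 24120)/(30474 + 14918) = -264698/11/45392 = -264698/11*1/45392 = -132349/249656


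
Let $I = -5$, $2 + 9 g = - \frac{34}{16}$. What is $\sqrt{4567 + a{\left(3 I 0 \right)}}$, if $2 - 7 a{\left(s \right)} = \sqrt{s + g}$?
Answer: $\frac{\sqrt{8056692 - 21 i \sqrt{66}}}{42} \approx 67.582 - 0.00071554 i$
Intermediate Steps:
$g = - \frac{11}{24}$ ($g = - \frac{2}{9} + \frac{\left(-34\right) \frac{1}{16}}{9} = - \frac{2}{9} + \frac{1}{9} \left(- \frac{17}{8}\right) = - \frac{2}{9} - \frac{17}{72} = - \frac{11}{24} \approx -0.45833$)
$a{\left(s \right)} = \frac{2}{7} - \frac{\sqrt{- \frac{11}{24} + s}}{7}$ ($a{\left(s \right)} = \frac{2}{7} - \frac{\sqrt{s - \frac{11}{24}}}{7} = \frac{2}{7} - \frac{\sqrt{- \frac{11}{24} + s}}{7}$)
$\sqrt{4567 + a{\left(3 I 0 \right)}} = \sqrt{4567 + \left(\frac{2}{7} - \frac{\sqrt{-66 + 144 \cdot 3 \left(-5\right) 0}}{84}\right)} = \sqrt{4567 + \left(\frac{2}{7} - \frac{\sqrt{-66 + 144 \left(\left(-15\right) 0\right)}}{84}\right)} = \sqrt{4567 + \left(\frac{2}{7} - \frac{\sqrt{-66 + 144 \cdot 0}}{84}\right)} = \sqrt{4567 + \left(\frac{2}{7} - \frac{\sqrt{-66 + 0}}{84}\right)} = \sqrt{4567 + \left(\frac{2}{7} - \frac{\sqrt{-66}}{84}\right)} = \sqrt{4567 + \left(\frac{2}{7} - \frac{i \sqrt{66}}{84}\right)} = \sqrt{\frac{31971}{7} - \frac{i \sqrt{66}}{84}}$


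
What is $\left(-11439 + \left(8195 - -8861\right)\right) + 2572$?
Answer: $8189$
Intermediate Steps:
$\left(-11439 + \left(8195 - -8861\right)\right) + 2572 = \left(-11439 + \left(8195 + 8861\right)\right) + 2572 = \left(-11439 + 17056\right) + 2572 = 5617 + 2572 = 8189$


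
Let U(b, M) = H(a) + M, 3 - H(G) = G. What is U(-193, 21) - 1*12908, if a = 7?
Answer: -12891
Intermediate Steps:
H(G) = 3 - G
U(b, M) = -4 + M (U(b, M) = (3 - 1*7) + M = (3 - 7) + M = -4 + M)
U(-193, 21) - 1*12908 = (-4 + 21) - 1*12908 = 17 - 12908 = -12891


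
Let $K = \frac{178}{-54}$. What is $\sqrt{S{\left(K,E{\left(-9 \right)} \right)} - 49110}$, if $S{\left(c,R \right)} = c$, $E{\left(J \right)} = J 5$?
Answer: $\frac{i \sqrt{3978177}}{9} \approx 221.62 i$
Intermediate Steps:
$E{\left(J \right)} = 5 J$
$K = - \frac{89}{27}$ ($K = 178 \left(- \frac{1}{54}\right) = - \frac{89}{27} \approx -3.2963$)
$\sqrt{S{\left(K,E{\left(-9 \right)} \right)} - 49110} = \sqrt{- \frac{89}{27} - 49110} = \sqrt{- \frac{1326059}{27}} = \frac{i \sqrt{3978177}}{9}$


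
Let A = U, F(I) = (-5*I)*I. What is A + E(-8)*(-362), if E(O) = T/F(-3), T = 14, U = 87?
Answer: 8983/45 ≈ 199.62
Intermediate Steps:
F(I) = -5*I**2
A = 87
E(O) = -14/45 (E(O) = 14/((-5*(-3)**2)) = 14/((-5*9)) = 14/(-45) = 14*(-1/45) = -14/45)
A + E(-8)*(-362) = 87 - 14/45*(-362) = 87 + 5068/45 = 8983/45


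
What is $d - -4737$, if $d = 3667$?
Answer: $8404$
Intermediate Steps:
$d - -4737 = 3667 - -4737 = 3667 + 4737 = 8404$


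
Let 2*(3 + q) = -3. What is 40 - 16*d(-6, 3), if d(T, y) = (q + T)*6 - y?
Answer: 1096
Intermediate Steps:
q = -9/2 (q = -3 + (1/2)*(-3) = -3 - 3/2 = -9/2 ≈ -4.5000)
d(T, y) = -27 - y + 6*T (d(T, y) = (-9/2 + T)*6 - y = (-27 + 6*T) - y = -27 - y + 6*T)
40 - 16*d(-6, 3) = 40 - 16*(-27 - 1*3 + 6*(-6)) = 40 - 16*(-27 - 3 - 36) = 40 - 16*(-66) = 40 + 1056 = 1096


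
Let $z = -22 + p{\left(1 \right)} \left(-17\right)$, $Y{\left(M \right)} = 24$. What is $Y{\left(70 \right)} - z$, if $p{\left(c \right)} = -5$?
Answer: $-39$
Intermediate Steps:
$z = 63$ ($z = -22 - -85 = -22 + 85 = 63$)
$Y{\left(70 \right)} - z = 24 - 63 = -39$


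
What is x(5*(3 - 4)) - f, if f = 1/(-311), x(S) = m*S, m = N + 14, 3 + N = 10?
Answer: -32654/311 ≈ -105.00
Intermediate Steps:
N = 7 (N = -3 + 10 = 7)
m = 21 (m = 7 + 14 = 21)
x(S) = 21*S
f = -1/311 ≈ -0.0032154
x(5*(3 - 4)) - f = 21*(5*(3 - 4)) - 1*(-1/311) = 21*(5*(-1)) + 1/311 = 21*(-5) + 1/311 = -105 + 1/311 = -32654/311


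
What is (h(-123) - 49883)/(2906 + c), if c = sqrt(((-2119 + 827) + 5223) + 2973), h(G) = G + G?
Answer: -72837437/4218966 + 50129*sqrt(1726)/4218966 ≈ -16.771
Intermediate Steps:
h(G) = 2*G
c = 2*sqrt(1726) (c = sqrt((-1292 + 5223) + 2973) = sqrt(3931 + 2973) = sqrt(6904) = 2*sqrt(1726) ≈ 83.090)
(h(-123) - 49883)/(2906 + c) = (2*(-123) - 49883)/(2906 + 2*sqrt(1726)) = (-246 - 49883)/(2906 + 2*sqrt(1726)) = -50129/(2906 + 2*sqrt(1726))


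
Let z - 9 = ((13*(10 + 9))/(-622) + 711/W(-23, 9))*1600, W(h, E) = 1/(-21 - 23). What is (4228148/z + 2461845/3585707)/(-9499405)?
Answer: -33608779935438049/530248301990341118726335 ≈ -6.3383e-8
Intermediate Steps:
W(h, E) = -1/44 (W(h, E) = 1/(-44) = -1/44)
z = -15567113201/311 (z = 9 + ((13*(10 + 9))/(-622) + 711/(-1/44))*1600 = 9 + ((13*19)*(-1/622) + 711*(-44))*1600 = 9 + (247*(-1/622) - 31284)*1600 = 9 + (-247/622 - 31284)*1600 = 9 - 19458895/622*1600 = 9 - 15567116000/311 = -15567113201/311 ≈ -5.0055e+7)
(4228148/z + 2461845/3585707)/(-9499405) = (4228148/(-15567113201/311) + 2461845/3585707)/(-9499405) = (4228148*(-311/15567113201) + 2461845*(1/3585707))*(-1/9499405) = (-1314954028/15567113201 + 2461845/3585707)*(-1/9499405) = (33608779935438049/55819106774618107)*(-1/9499405) = -33608779935438049/530248301990341118726335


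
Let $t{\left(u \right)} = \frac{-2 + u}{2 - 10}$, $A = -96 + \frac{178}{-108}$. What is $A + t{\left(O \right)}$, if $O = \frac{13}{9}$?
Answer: $- \frac{21077}{216} \approx -97.579$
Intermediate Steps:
$O = \frac{13}{9}$ ($O = 13 \cdot \frac{1}{9} = \frac{13}{9} \approx 1.4444$)
$A = - \frac{5273}{54}$ ($A = -96 + 178 \left(- \frac{1}{108}\right) = -96 - \frac{89}{54} = - \frac{5273}{54} \approx -97.648$)
$t{\left(u \right)} = \frac{1}{4} - \frac{u}{8}$ ($t{\left(u \right)} = \frac{-2 + u}{-8} = \left(-2 + u\right) \left(- \frac{1}{8}\right) = \frac{1}{4} - \frac{u}{8}$)
$A + t{\left(O \right)} = - \frac{5273}{54} + \left(\frac{1}{4} - \frac{13}{72}\right) = - \frac{5273}{54} + \frac{5}{72} = - \frac{21077}{216}$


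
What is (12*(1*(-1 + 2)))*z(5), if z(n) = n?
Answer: 60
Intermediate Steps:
(12*(1*(-1 + 2)))*z(5) = (12*(1*(-1 + 2)))*5 = (12*(1*1))*5 = (12*1)*5 = 12*5 = 60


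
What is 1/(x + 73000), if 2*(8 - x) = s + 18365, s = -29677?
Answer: 1/78664 ≈ 1.2712e-5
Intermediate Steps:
x = 5664 (x = 8 - (-29677 + 18365)/2 = 8 - 1/2*(-11312) = 8 + 5656 = 5664)
1/(x + 73000) = 1/(5664 + 73000) = 1/78664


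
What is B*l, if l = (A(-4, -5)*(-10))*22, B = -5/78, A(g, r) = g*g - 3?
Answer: 550/3 ≈ 183.33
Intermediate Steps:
A(g, r) = -3 + g**2 (A(g, r) = g**2 - 3 = -3 + g**2)
B = -5/78 (B = -5*1/78 = -5/78 ≈ -0.064103)
l = -2860 (l = ((-3 + (-4)**2)*(-10))*22 = ((-3 + 16)*(-10))*22 = (13*(-10))*22 = -130*22 = -2860)
B*l = -5/78*(-2860) = 550/3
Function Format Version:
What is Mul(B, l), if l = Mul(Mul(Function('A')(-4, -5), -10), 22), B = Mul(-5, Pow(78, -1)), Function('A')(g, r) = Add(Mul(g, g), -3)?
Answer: Rational(550, 3) ≈ 183.33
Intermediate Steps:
Function('A')(g, r) = Add(-3, Pow(g, 2)) (Function('A')(g, r) = Add(Pow(g, 2), -3) = Add(-3, Pow(g, 2)))
B = Rational(-5, 78) (B = Mul(-5, Rational(1, 78)) = Rational(-5, 78) ≈ -0.064103)
l = -2860 (l = Mul(Mul(Add(-3, Pow(-4, 2)), -10), 22) = Mul(Mul(Add(-3, 16), -10), 22) = Mul(Mul(13, -10), 22) = Mul(-130, 22) = -2860)
Mul(B, l) = Mul(Rational(-5, 78), -2860) = Rational(550, 3)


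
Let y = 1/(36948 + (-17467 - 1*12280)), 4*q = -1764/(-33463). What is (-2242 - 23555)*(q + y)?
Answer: -82785255888/240967063 ≈ -343.55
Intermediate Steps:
q = 441/33463 (q = (-1764/(-33463))/4 = (-1764*(-1/33463))/4 = (1/4)*(1764/33463) = 441/33463 ≈ 0.013179)
y = 1/7201 (y = 1/(36948 + (-17467 - 12280)) = 1/(36948 - 29747) = 1/7201 ≈ 0.00013887)
(-2242 - 23555)*(q + y) = (-2242 - 23555)*(441/33463 + 1/7201) = -25797*3209104/240967063 = -82785255888/240967063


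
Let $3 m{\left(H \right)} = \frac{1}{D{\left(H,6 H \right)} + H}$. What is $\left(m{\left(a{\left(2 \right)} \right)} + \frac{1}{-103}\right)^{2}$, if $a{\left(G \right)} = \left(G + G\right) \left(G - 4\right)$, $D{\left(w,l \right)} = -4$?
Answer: $\frac{19321}{13749264} \approx 0.0014052$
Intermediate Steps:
$a{\left(G \right)} = 2 G \left(-4 + G\right)$
$m{\left(H \right)} = \frac{1}{3 \left(-4 + H\right)}$
$\left(m{\left(a{\left(2 \right)} \right)} + \frac{1}{-103}\right)^{2} = \left(\frac{1}{3 \left(-4 + 2 \cdot 2 \left(-4 + 2\right)\right)} + \frac{1}{-103}\right)^{2} = \left(\frac{1}{3 \left(-4 + 2 \cdot 2 \left(-2\right)\right)} - \frac{1}{103}\right)^{2} = \left(\frac{1}{3 \left(-4 - 8\right)} - \frac{1}{103}\right)^{2} = \left(\frac{1}{3 \left(-12\right)} - \frac{1}{103}\right)^{2} = \left(\frac{1}{3} \left(- \frac{1}{12}\right) - \frac{1}{103}\right)^{2} = \left(- \frac{1}{36} - \frac{1}{103}\right)^{2} = \left(- \frac{139}{3708}\right)^{2} = \frac{19321}{13749264}$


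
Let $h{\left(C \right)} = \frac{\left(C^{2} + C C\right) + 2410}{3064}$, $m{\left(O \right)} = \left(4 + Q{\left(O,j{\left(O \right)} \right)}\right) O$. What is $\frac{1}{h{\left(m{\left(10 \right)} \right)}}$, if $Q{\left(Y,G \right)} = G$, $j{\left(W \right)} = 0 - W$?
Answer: $\frac{1532}{4805} \approx 0.31883$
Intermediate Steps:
$j{\left(W \right)} = - W$
$m{\left(O \right)} = O \left(4 - O\right)$ ($m{\left(O \right)} = \left(4 - O\right) O = O \left(4 - O\right)$)
$h{\left(C \right)} = \frac{1205}{1532} + \frac{C^{2}}{1532}$ ($h{\left(C \right)} = \left(\left(C^{2} + C^{2}\right) + 2410\right) \frac{1}{3064} = \left(2 C^{2} + 2410\right) \frac{1}{3064} = \left(2410 + 2 C^{2}\right) \frac{1}{3064} = \frac{1205}{1532} + \frac{C^{2}}{1532}$)
$\frac{1}{h{\left(m{\left(10 \right)} \right)}} = \frac{1}{\frac{1205}{1532} + \frac{\left(10 \left(4 - 10\right)\right)^{2}}{1532}} = \frac{1}{\frac{1205}{1532} + \frac{\left(10 \left(-6\right)\right)^{2}}{1532}} = \frac{1}{\frac{1205}{1532} + \frac{\left(-60\right)^{2}}{1532}} = \frac{1}{\frac{1205}{1532} + \frac{1}{1532} \cdot 3600} = \frac{1}{\frac{1205}{1532} + \frac{900}{383}} = \frac{1}{\frac{4805}{1532}} = \frac{1532}{4805}$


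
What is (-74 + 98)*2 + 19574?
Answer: 19622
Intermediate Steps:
(-74 + 98)*2 + 19574 = 24*2 + 19574 = 48 + 19574 = 19622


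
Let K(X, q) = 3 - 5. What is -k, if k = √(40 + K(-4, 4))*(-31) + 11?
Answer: -11 + 31*√38 ≈ 180.10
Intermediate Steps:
K(X, q) = -2
k = 11 - 31*√38 (k = √(40 - 2)*(-31) + 11 = √38*(-31) + 11 = -31*√38 + 11 = 11 - 31*√38 ≈ -180.10)
-k = -(11 - 31*√38) = -11 + 31*√38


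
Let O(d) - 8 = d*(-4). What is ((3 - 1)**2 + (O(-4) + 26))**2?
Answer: 2916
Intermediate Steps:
O(d) = 8 - 4*d (O(d) = 8 + d*(-4) = 8 - 4*d)
((3 - 1)**2 + (O(-4) + 26))**2 = ((3 - 1)**2 + ((8 - 4*(-4)) + 26))**2 = (2**2 + ((8 + 16) + 26))**2 = (4 + (24 + 26))**2 = (4 + 50)**2 = 54**2 = 2916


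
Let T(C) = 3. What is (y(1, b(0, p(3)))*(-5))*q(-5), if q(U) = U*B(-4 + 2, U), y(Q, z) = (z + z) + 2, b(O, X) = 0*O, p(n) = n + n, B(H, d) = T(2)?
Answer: 150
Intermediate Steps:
B(H, d) = 3
p(n) = 2*n
b(O, X) = 0
y(Q, z) = 2 + 2*z (y(Q, z) = 2*z + 2 = 2 + 2*z)
q(U) = 3*U (q(U) = U*3 = 3*U)
(y(1, b(0, p(3)))*(-5))*q(-5) = ((2 + 2*0)*(-5))*(3*(-5)) = ((2 + 0)*(-5))*(-15) = (2*(-5))*(-15) = -10*(-15) = 150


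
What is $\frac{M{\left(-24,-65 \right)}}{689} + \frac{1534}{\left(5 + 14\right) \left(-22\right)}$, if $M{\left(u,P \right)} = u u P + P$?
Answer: $- \frac{643616}{11077} \approx -58.104$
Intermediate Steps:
$M{\left(u,P \right)} = P + P u^{2}$ ($M{\left(u,P \right)} = u^{2} P + P = P u^{2} + P = P + P u^{2}$)
$\frac{M{\left(-24,-65 \right)}}{689} + \frac{1534}{\left(5 + 14\right) \left(-22\right)} = \frac{\left(-65\right) \left(1 + \left(-24\right)^{2}\right)}{689} + \frac{1534}{\left(5 + 14\right) \left(-22\right)} = - 65 \left(1 + 576\right) \frac{1}{689} + \frac{1534}{19 \left(-22\right)} = \left(-65\right) 577 \cdot \frac{1}{689} + \frac{1534}{-418} = \left(-37505\right) \frac{1}{689} + 1534 \left(- \frac{1}{418}\right) = - \frac{2885}{53} - \frac{767}{209} = - \frac{643616}{11077}$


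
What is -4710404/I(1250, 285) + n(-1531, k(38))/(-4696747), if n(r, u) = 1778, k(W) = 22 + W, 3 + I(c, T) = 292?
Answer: -22123576369630/1357359883 ≈ -16299.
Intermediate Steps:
I(c, T) = 289 (I(c, T) = -3 + 292 = 289)
-4710404/I(1250, 285) + n(-1531, k(38))/(-4696747) = -4710404/289 + 1778/(-4696747) = -4710404*1/289 + 1778*(-1/4696747) = -4710404/289 - 1778/4696747 = -22123576369630/1357359883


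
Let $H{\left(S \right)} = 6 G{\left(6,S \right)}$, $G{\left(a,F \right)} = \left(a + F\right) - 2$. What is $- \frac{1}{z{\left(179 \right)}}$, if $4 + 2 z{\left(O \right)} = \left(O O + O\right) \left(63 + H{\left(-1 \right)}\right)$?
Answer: $- \frac{1}{1304908} \approx -7.6634 \cdot 10^{-7}$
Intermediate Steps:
$G{\left(a,F \right)} = -2 + F + a$ ($G{\left(a,F \right)} = \left(F + a\right) - 2 = -2 + F + a$)
$H{\left(S \right)} = 24 + 6 S$ ($H{\left(S \right)} = 6 \left(-2 + S + 6\right) = 6 \left(4 + S\right) = 24 + 6 S$)
$z{\left(O \right)} = -2 + \frac{81 O}{2} + \frac{81 O^{2}}{2}$ ($z{\left(O \right)} = -2 + \frac{\left(O O + O\right) \left(63 + \left(24 + 6 \left(-1\right)\right)\right)}{2} = -2 + \frac{\left(O^{2} + O\right) \left(63 + \left(24 - 6\right)\right)}{2} = -2 + \frac{\left(O + O^{2}\right) \left(63 + 18\right)}{2} = -2 + \frac{\left(O + O^{2}\right) 81}{2} = -2 + \frac{81 O + 81 O^{2}}{2} = -2 + \left(\frac{81 O}{2} + \frac{81 O^{2}}{2}\right) = -2 + \frac{81 O}{2} + \frac{81 O^{2}}{2}$)
$- \frac{1}{z{\left(179 \right)}} = - \frac{1}{-2 + \frac{81}{2} \cdot 179 + \frac{81 \cdot 179^{2}}{2}} = - \frac{1}{-2 + \frac{14499}{2} + \frac{81}{2} \cdot 32041} = - \frac{1}{-2 + \frac{14499}{2} + \frac{2595321}{2}} = - \frac{1}{1304908}$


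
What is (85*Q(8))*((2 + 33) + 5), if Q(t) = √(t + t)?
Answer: 13600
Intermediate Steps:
Q(t) = √2*√t (Q(t) = √(2*t) = √2*√t)
(85*Q(8))*((2 + 33) + 5) = (85*(√2*√8))*((2 + 33) + 5) = (85*(√2*(2*√2)))*(35 + 5) = (85*4)*40 = 340*40 = 13600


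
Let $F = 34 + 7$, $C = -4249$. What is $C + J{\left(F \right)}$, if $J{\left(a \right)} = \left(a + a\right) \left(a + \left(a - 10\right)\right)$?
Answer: $1655$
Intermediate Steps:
$F = 41$
$J{\left(a \right)} = 2 a \left(-10 + 2 a\right)$ ($J{\left(a \right)} = 2 a \left(a + \left(-10 + a\right)\right) = 2 a \left(-10 + 2 a\right)$)
$C + J{\left(F \right)} = -4249 + 4 \cdot 41 \left(-5 + 41\right) = -4249 + 4 \cdot 41 \cdot 36 = -4249 + 5904 = 1655$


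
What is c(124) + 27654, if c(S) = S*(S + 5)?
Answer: 43650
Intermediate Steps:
c(S) = S*(5 + S)
c(124) + 27654 = 124*(5 + 124) + 27654 = 124*129 + 27654 = 15996 + 27654 = 43650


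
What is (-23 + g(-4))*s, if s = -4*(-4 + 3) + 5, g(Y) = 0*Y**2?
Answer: -207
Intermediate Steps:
g(Y) = 0
s = 9 (s = -4*(-1) + 5 = 4 + 5 = 9)
(-23 + g(-4))*s = (-23 + 0)*9 = -23*9 = -207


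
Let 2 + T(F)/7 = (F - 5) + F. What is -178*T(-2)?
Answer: 13706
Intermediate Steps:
T(F) = -49 + 14*F (T(F) = -14 + 7*((F - 5) + F) = -14 + 7*((-5 + F) + F) = -14 + 7*(-5 + 2*F) = -14 + (-35 + 14*F) = -49 + 14*F)
-178*T(-2) = -178*(-49 + 14*(-2)) = -178*(-49 - 28) = -178*(-77) = 13706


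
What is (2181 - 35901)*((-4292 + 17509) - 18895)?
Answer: 191462160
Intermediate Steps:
(2181 - 35901)*((-4292 + 17509) - 18895) = -33720*(13217 - 18895) = -33720*(-5678) = 191462160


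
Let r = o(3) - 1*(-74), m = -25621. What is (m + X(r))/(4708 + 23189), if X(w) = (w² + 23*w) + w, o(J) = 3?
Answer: -5948/9299 ≈ -0.63964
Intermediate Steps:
r = 77 (r = 3 - 1*(-74) = 3 + 74 = 77)
X(w) = w² + 24*w
(m + X(r))/(4708 + 23189) = (-25621 + 77*(24 + 77))/(4708 + 23189) = (-25621 + 77*101)/27897 = (-25621 + 7777)*(1/27897) = -17844*1/27897 = -5948/9299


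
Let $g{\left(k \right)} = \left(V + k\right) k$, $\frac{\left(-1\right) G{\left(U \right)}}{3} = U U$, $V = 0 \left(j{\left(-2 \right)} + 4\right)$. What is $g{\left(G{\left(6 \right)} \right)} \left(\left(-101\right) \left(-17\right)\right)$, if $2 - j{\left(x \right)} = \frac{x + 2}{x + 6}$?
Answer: $20027088$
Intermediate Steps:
$j{\left(x \right)} = 2 - \frac{2 + x}{6 + x}$ ($j{\left(x \right)} = 2 - \frac{x + 2}{x + 6} = 2 - \frac{2 + x}{6 + x}$)
$V = 0$ ($V = 0 \left(\frac{10 - 2}{6 - 2} + 4\right) = 0 \left(\frac{1}{4} \cdot 8 + 4\right) = 0 \left(2 + 4\right) = 0 \cdot 6 = 0$)
$G{\left(U \right)} = - 3 U^{2}$ ($G{\left(U \right)} = - 3 U U = - 3 U^{2}$)
$g{\left(k \right)} = k^{2}$ ($g{\left(k \right)} = \left(0 + k\right) k = k k = k^{2}$)
$g{\left(G{\left(6 \right)} \right)} \left(\left(-101\right) \left(-17\right)\right) = \left(- 3 \cdot 6^{2}\right)^{2} \left(\left(-101\right) \left(-17\right)\right) = \left(\left(-3\right) 36\right)^{2} \cdot 1717 = \left(-108\right)^{2} \cdot 1717 = 11664 \cdot 1717 = 20027088$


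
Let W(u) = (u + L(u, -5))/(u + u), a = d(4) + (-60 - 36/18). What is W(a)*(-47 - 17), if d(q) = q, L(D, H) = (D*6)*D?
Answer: 11104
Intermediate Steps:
L(D, H) = 6*D² (L(D, H) = (6*D)*D = 6*D²)
a = -58 (a = 4 + (-60 - 36/18) = 4 + (-60 - 1*2) = 4 + (-60 - 2) = 4 - 62 = -58)
W(u) = (u + 6*u²)/(2*u) (W(u) = (u + 6*u²)/(u + u) = (u + 6*u²)/((2*u)) = (u + 6*u²)*(1/(2*u)) = (u + 6*u²)/(2*u))
W(a)*(-47 - 17) = (½ + 3*(-58))*(-47 - 17) = (½ - 174)*(-64) = -347/2*(-64) = 11104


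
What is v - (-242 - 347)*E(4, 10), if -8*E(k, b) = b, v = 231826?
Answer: 924359/4 ≈ 2.3109e+5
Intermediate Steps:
E(k, b) = -b/8
v - (-242 - 347)*E(4, 10) = 231826 - (-242 - 347)*(-1/8*10) = 231826 - (-589)*(-5)/4 = 231826 - 1*2945/4 = 231826 - 2945/4 = 924359/4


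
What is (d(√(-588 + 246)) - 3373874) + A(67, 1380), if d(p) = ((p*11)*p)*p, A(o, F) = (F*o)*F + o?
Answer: 124220993 - 11286*I*√38 ≈ 1.2422e+8 - 69572.0*I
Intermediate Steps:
A(o, F) = o + o*F² (A(o, F) = o*F² + o = o + o*F²)
d(p) = 11*p³ (d(p) = ((11*p)*p)*p = (11*p²)*p = 11*p³)
(d(√(-588 + 246)) - 3373874) + A(67, 1380) = (11*(√(-588 + 246))³ - 3373874) + 67*(1 + 1380²) = (11*(√(-342))³ - 3373874) + 67*(1 + 1904400) = (11*(3*I*√38)³ - 3373874) + 67*1904401 = (11*(-1026*I*√38) - 3373874) + 127594867 = (-11286*I*√38 - 3373874) + 127594867 = (-3373874 - 11286*I*√38) + 127594867 = 124220993 - 11286*I*√38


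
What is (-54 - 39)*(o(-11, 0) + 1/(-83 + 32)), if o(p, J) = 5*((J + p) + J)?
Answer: 86986/17 ≈ 5116.8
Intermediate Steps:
o(p, J) = 5*p + 10*J (o(p, J) = 5*(p + 2*J) = 5*p + 10*J)
(-54 - 39)*(o(-11, 0) + 1/(-83 + 32)) = (-54 - 39)*((5*(-11) + 10*0) + 1/(-83 + 32)) = -93*((-55 + 0) + 1/(-51)) = -93*(-55 - 1/51) = -93*(-2806/51) = 86986/17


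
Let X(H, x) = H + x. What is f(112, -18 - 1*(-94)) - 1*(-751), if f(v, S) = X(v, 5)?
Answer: 868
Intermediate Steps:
f(v, S) = 5 + v (f(v, S) = v + 5 = 5 + v)
f(112, -18 - 1*(-94)) - 1*(-751) = (5 + 112) - 1*(-751) = 117 + 751 = 868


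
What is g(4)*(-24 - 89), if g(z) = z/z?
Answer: -113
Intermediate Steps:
g(z) = 1
g(4)*(-24 - 89) = 1*(-24 - 89) = 1*(-113) = -113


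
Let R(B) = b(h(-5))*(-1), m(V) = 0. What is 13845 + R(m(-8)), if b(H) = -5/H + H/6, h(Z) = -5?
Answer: 83069/6 ≈ 13845.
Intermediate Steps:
b(H) = -5/H + H/6 (b(H) = -5/H + H*(⅙) = -5/H + H/6)
R(B) = -⅙ (R(B) = (-5/(-5) + (⅙)*(-5))*(-1) = (-5*(-⅕) - ⅚)*(-1) = (1 - ⅚)*(-1) = (⅙)*(-1) = -⅙)
13845 + R(m(-8)) = 13845 - ⅙ = 83069/6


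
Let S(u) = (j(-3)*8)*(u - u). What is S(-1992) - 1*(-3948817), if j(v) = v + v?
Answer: 3948817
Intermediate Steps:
j(v) = 2*v
S(u) = 0 (S(u) = ((2*(-3))*8)*(u - u) = -6*8*0 = -48*0 = 0)
S(-1992) - 1*(-3948817) = 0 - 1*(-3948817) = 0 + 3948817 = 3948817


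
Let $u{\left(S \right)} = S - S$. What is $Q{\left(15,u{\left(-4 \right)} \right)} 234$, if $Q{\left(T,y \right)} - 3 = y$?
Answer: $702$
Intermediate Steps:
$u{\left(S \right)} = 0$
$Q{\left(T,y \right)} = 3 + y$
$Q{\left(15,u{\left(-4 \right)} \right)} 234 = \left(3 + 0\right) 234 = 3 \cdot 234 = 702$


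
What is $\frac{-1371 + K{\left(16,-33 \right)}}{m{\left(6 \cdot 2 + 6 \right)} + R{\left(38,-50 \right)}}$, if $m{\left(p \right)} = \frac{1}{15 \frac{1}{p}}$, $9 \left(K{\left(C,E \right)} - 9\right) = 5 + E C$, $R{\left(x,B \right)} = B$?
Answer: $\frac{63905}{2196} \approx 29.101$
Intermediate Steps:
$K{\left(C,E \right)} = \frac{86}{9} + \frac{C E}{9}$ ($K{\left(C,E \right)} = 9 + \frac{5 + E C}{9} = 9 + \frac{5 + C E}{9} = 9 + \left(\frac{5}{9} + \frac{C E}{9}\right) = \frac{86}{9} + \frac{C E}{9}$)
$m{\left(p \right)} = \frac{p}{15}$
$\frac{-1371 + K{\left(16,-33 \right)}}{m{\left(6 \cdot 2 + 6 \right)} + R{\left(38,-50 \right)}} = \frac{-1371 + \left(\frac{86}{9} + \frac{1}{9} \cdot 16 \left(-33\right)\right)}{\frac{6 \cdot 2 + 6}{15} - 50} = \frac{-1371 + \left(\frac{86}{9} - \frac{176}{3}\right)}{\frac{12 + 6}{15} - 50} = \frac{-1371 - \frac{442}{9}}{\frac{1}{15} \cdot 18 - 50} = - \frac{12781}{9 \left(\frac{6}{5} - 50\right)} = - \frac{12781}{9 \left(- \frac{244}{5}\right)} = \left(- \frac{12781}{9}\right) \left(- \frac{5}{244}\right) = \frac{63905}{2196}$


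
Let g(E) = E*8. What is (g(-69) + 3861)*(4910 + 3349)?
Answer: 27329031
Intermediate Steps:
g(E) = 8*E
(g(-69) + 3861)*(4910 + 3349) = (8*(-69) + 3861)*(4910 + 3349) = (-552 + 3861)*8259 = 3309*8259 = 27329031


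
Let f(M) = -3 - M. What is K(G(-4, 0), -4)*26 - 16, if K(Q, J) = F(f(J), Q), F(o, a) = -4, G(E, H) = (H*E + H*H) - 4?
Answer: -120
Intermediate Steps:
G(E, H) = -4 + H² + E*H (G(E, H) = (E*H + H²) - 4 = (H² + E*H) - 4 = -4 + H² + E*H)
K(Q, J) = -4
K(G(-4, 0), -4)*26 - 16 = -4*26 - 16 = -104 - 16 = -120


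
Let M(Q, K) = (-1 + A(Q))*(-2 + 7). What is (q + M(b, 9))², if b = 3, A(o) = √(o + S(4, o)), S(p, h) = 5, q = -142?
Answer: 21809 - 2940*√2 ≈ 17651.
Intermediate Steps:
A(o) = √(5 + o) (A(o) = √(o + 5) = √(5 + o))
M(Q, K) = -5 + 5*√(5 + Q) (M(Q, K) = (-1 + √(5 + Q))*(-2 + 7) = (-1 + √(5 + Q))*5 = -5 + 5*√(5 + Q))
(q + M(b, 9))² = (-142 + (-5 + 5*√(5 + 3)))² = (-142 + (-5 + 5*√8))² = (-142 + (-5 + 5*(2*√2)))² = (-142 + (-5 + 10*√2))² = (-147 + 10*√2)²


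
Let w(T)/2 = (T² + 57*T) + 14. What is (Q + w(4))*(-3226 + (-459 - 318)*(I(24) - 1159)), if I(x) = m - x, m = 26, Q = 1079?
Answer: 1428741985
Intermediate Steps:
w(T) = 28 + 2*T² + 114*T (w(T) = 2*((T² + 57*T) + 14) = 2*(14 + T² + 57*T) = 28 + 2*T² + 114*T)
I(x) = 26 - x
(Q + w(4))*(-3226 + (-459 - 318)*(I(24) - 1159)) = (1079 + (28 + 2*4² + 114*4))*(-3226 + (-459 - 318)*((26 - 1*24) - 1159)) = (1079 + (28 + 2*16 + 456))*(-3226 - 777*((26 - 24) - 1159)) = (1079 + (28 + 32 + 456))*(-3226 - 777*(2 - 1159)) = (1079 + 516)*(-3226 - 777*(-1157)) = 1595*(-3226 + 898989) = 1595*895763 = 1428741985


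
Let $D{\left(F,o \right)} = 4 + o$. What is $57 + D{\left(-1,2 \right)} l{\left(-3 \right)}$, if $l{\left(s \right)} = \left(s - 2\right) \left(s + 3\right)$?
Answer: $57$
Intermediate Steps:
$l{\left(s \right)} = \left(-2 + s\right) \left(3 + s\right)$
$57 + D{\left(-1,2 \right)} l{\left(-3 \right)} = 57 + \left(4 + 2\right) \left(-6 - 3 + \left(-3\right)^{2}\right) = 57 + 6 \left(-6 - 3 + 9\right) = 57 + 6 \cdot 0 = 57 + 0 = 57$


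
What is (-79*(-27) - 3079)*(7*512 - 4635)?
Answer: 994246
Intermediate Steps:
(-79*(-27) - 3079)*(7*512 - 4635) = (2133 - 3079)*(3584 - 4635) = -946*(-1051) = 994246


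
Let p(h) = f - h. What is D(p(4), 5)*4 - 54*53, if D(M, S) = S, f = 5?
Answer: -2842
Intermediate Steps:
p(h) = 5 - h
D(p(4), 5)*4 - 54*53 = 5*4 - 54*53 = 20 - 2862 = -2842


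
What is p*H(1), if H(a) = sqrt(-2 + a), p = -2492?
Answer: -2492*I ≈ -2492.0*I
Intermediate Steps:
p*H(1) = -2492*sqrt(-2 + 1) = -2492*I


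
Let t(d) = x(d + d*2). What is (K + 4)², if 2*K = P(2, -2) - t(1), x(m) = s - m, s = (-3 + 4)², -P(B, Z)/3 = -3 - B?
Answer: 625/4 ≈ 156.25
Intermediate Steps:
P(B, Z) = 9 + 3*B (P(B, Z) = -3*(-3 - B) = 9 + 3*B)
s = 1 (s = 1² = 1)
x(m) = 1 - m
t(d) = 1 - 3*d (t(d) = 1 - (d + d*2) = 1 - (d + 2*d) = 1 - 3*d)
K = 17/2 (K = ((9 + 3*2) - (1 - 3*1))/2 = ((9 + 6) - (1 - 3))/2 = (15 - 1*(-2))/2 = (15 + 2)/2 = (½)*17 = 17/2 ≈ 8.5000)
(K + 4)² = (17/2 + 4)² = (25/2)² = 625/4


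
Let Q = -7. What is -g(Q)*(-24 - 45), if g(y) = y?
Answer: -483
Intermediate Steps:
-g(Q)*(-24 - 45) = -(-7)*(-24 - 45) = -(-7)*(-69) = -1*483 = -483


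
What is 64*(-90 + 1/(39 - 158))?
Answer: -685504/119 ≈ -5760.5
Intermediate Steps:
64*(-90 + 1/(39 - 158)) = 64*(-90 + 1/(-119)) = 64*(-90 - 1/119) = 64*(-10711/119) = -685504/119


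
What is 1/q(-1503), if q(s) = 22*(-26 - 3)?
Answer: -1/638 ≈ -0.0015674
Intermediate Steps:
q(s) = -638 (q(s) = 22*(-29) = -638)
1/q(-1503) = 1/(-638) = -1/638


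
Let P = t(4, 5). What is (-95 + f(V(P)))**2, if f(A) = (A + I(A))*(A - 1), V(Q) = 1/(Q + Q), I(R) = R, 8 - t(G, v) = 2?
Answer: 46936201/5184 ≈ 9054.0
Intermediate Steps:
t(G, v) = 6 (t(G, v) = 8 - 1*2 = 8 - 2 = 6)
P = 6
V(Q) = 1/(2*Q)
f(A) = 2*A*(-1 + A) (f(A) = (A + A)*(A - 1) = (2*A)*(-1 + A) = 2*A*(-1 + A))
(-95 + f(V(P)))**2 = (-95 + 2*((1/2)/6)*(-1 + (1/2)/6))**2 = (-95 + 2*((1/2)*(1/6))*(-1 + (1/2)*(1/6)))**2 = (-95 + 2*(1/12)*(-1 + 1/12))**2 = (-95 + 2*(1/12)*(-11/12))**2 = (-95 - 11/72)**2 = (-6851/72)**2 = 46936201/5184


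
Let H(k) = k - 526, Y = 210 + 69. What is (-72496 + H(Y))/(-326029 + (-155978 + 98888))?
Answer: 6613/34829 ≈ 0.18987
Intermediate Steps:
Y = 279
H(k) = -526 + k
(-72496 + H(Y))/(-326029 + (-155978 + 98888)) = (-72496 + (-526 + 279))/(-326029 + (-155978 + 98888)) = (-72496 - 247)/(-326029 - 57090) = -72743/(-383119) = -72743*(-1/383119) = 6613/34829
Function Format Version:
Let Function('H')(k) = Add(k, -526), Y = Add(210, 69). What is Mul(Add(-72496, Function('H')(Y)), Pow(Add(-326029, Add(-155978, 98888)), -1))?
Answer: Rational(6613, 34829) ≈ 0.18987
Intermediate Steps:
Y = 279
Function('H')(k) = Add(-526, k)
Mul(Add(-72496, Function('H')(Y)), Pow(Add(-326029, Add(-155978, 98888)), -1)) = Mul(Add(-72496, Add(-526, 279)), Pow(Add(-326029, Add(-155978, 98888)), -1)) = Mul(Add(-72496, -247), Pow(Add(-326029, -57090), -1)) = Mul(-72743, Pow(-383119, -1)) = Mul(-72743, Rational(-1, 383119)) = Rational(6613, 34829)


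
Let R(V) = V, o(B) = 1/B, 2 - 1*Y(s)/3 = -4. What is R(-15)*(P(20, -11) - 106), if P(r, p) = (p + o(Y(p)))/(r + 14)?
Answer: 325345/204 ≈ 1594.8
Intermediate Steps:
Y(s) = 18 (Y(s) = 6 - 3*(-4) = 6 + 12 = 18)
P(r, p) = (1/18 + p)/(14 + r) (P(r, p) = (p + 1/18)/(r + 14) = (p + 1/18)/(14 + r) = (1/18 + p)/(14 + r))
R(-15)*(P(20, -11) - 106) = -15*((1/18 - 11)/(14 + 20) - 106) = -15*(-197/18/34 - 106) = -15*((1/34)*(-197/18) - 106) = -15*(-197/612 - 106) = -15*(-65069/612) = 325345/204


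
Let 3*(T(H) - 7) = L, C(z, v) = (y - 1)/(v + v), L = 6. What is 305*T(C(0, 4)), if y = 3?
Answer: 2745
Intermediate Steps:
C(z, v) = 1/v (C(z, v) = (3 - 1)/(v + v) = 2/((2*v)) = 2*(1/(2*v)) = 1/v)
T(H) = 9 (T(H) = 7 + (⅓)*6 = 7 + 2 = 9)
305*T(C(0, 4)) = 305*9 = 2745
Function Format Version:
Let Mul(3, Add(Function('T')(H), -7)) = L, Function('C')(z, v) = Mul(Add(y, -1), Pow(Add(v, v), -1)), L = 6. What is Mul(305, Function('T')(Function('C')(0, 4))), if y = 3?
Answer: 2745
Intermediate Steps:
Function('C')(z, v) = Pow(v, -1) (Function('C')(z, v) = Mul(Add(3, -1), Pow(Add(v, v), -1)) = Mul(2, Pow(Mul(2, v), -1)) = Mul(2, Mul(Rational(1, 2), Pow(v, -1))) = Pow(v, -1))
Function('T')(H) = 9 (Function('T')(H) = Add(7, Mul(Rational(1, 3), 6)) = Add(7, 2) = 9)
Mul(305, Function('T')(Function('C')(0, 4))) = Mul(305, 9) = 2745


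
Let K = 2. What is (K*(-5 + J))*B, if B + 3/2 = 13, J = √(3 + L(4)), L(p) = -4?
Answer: -115 + 23*I ≈ -115.0 + 23.0*I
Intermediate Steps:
J = I (J = √(3 - 4) = √(-1) = I ≈ 1.0*I)
B = 23/2 (B = -3/2 + 13 = 23/2 ≈ 11.500)
(K*(-5 + J))*B = (2*(-5 + I))*(23/2) = (-10 + 2*I)*(23/2) = -115 + 23*I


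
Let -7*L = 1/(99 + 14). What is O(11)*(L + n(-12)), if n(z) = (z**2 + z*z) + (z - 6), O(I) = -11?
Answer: -2349259/791 ≈ -2970.0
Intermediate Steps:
n(z) = -6 + z + 2*z**2 (n(z) = (z**2 + z**2) + (-6 + z) = 2*z**2 + (-6 + z) = -6 + z + 2*z**2)
L = -1/791 (L = -1/(7*(99 + 14)) = -1/7/113 = -1/7*1/113 = -1/791 ≈ -0.0012642)
O(11)*(L + n(-12)) = -11*(-1/791 + (-6 - 12 + 2*(-12)**2)) = -11*(-1/791 + (-6 - 12 + 2*144)) = -11*(-1/791 + (-6 - 12 + 288)) = -11*(-1/791 + 270) = -11*213569/791 = -2349259/791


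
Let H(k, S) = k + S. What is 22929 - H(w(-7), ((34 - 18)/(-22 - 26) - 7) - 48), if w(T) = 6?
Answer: 68935/3 ≈ 22978.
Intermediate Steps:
H(k, S) = S + k
22929 - H(w(-7), ((34 - 18)/(-22 - 26) - 7) - 48) = 22929 - ((((34 - 18)/(-22 - 26) - 7) - 48) + 6) = 22929 - (((16/(-48) - 7) - 48) + 6) = 22929 - (((16*(-1/48) - 7) - 48) + 6) = 22929 - (((-⅓ - 7) - 48) + 6) = 22929 - ((-22/3 - 48) + 6) = 22929 - (-166/3 + 6) = 22929 - 1*(-148/3) = 22929 + 148/3 = 68935/3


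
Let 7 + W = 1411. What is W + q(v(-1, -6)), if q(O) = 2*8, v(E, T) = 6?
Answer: 1420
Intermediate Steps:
q(O) = 16
W = 1404 (W = -7 + 1411 = 1404)
W + q(v(-1, -6)) = 1404 + 16 = 1420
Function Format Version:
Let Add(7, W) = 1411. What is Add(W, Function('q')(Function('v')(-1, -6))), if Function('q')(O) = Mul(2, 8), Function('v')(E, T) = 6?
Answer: 1420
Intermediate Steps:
Function('q')(O) = 16
W = 1404 (W = Add(-7, 1411) = 1404)
Add(W, Function('q')(Function('v')(-1, -6))) = Add(1404, 16) = 1420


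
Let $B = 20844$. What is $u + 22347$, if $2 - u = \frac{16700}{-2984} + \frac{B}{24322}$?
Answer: $\frac{202795494357}{9072106} \approx 22354.0$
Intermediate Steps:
$u = \frac{61141575}{9072106}$ ($u = 2 - \left(\frac{16700}{-2984} + \frac{20844}{24322}\right) = 2 - \left(16700 \left(- \frac{1}{2984}\right) + 20844 \cdot \frac{1}{24322}\right) = 2 - \left(- \frac{4175}{746} + \frac{10422}{12161}\right) = 2 - - \frac{42997363}{9072106} = 2 + \frac{42997363}{9072106} = \frac{61141575}{9072106} \approx 6.7395$)
$u + 22347 = \frac{61141575}{9072106} + 22347 = \frac{202795494357}{9072106}$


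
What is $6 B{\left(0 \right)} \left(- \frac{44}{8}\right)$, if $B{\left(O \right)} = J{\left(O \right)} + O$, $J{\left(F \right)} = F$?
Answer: $0$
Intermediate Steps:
$B{\left(O \right)} = 2 O$ ($B{\left(O \right)} = O + O = 2 O$)
$6 B{\left(0 \right)} \left(- \frac{44}{8}\right) = 6 \cdot 2 \cdot 0 \left(- \frac{44}{8}\right) = 6 \cdot 0 \left(\left(-44\right) \frac{1}{8}\right) = 0 \left(- \frac{11}{2}\right) = 0$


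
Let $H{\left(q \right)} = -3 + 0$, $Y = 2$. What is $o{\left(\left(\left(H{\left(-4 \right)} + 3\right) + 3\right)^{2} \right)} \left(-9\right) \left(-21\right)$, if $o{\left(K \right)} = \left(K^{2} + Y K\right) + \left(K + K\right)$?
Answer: $22113$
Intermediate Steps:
$H{\left(q \right)} = -3$
$o{\left(K \right)} = K^{2} + 4 K$ ($o{\left(K \right)} = \left(K^{2} + 2 K\right) + \left(K + K\right) = \left(K^{2} + 2 K\right) + 2 K = K^{2} + 4 K$)
$o{\left(\left(\left(H{\left(-4 \right)} + 3\right) + 3\right)^{2} \right)} \left(-9\right) \left(-21\right) = \left(\left(-3 + 3\right) + 3\right)^{2} \left(4 + \left(\left(-3 + 3\right) + 3\right)^{2}\right) \left(-9\right) \left(-21\right) = \left(0 + 3\right)^{2} \left(4 + \left(0 + 3\right)^{2}\right) \left(-9\right) \left(-21\right) = 3^{2} \left(4 + 3^{2}\right) \left(-9\right) \left(-21\right) = 9 \left(4 + 9\right) \left(-9\right) \left(-21\right) = 9 \cdot 13 \left(-9\right) \left(-21\right) = 117 \left(-9\right) \left(-21\right) = \left(-1053\right) \left(-21\right) = 22113$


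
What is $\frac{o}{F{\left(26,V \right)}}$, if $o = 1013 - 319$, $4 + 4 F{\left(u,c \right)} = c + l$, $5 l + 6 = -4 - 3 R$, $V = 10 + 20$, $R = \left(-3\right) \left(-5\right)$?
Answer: $\frac{2776}{15} \approx 185.07$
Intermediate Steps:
$R = 15$
$V = 30$
$l = -11$ ($l = - \frac{6}{5} + \frac{-4 - 45}{5} = - \frac{6}{5} + \frac{1}{5} \left(-49\right) = - \frac{6}{5} - \frac{49}{5} = -11$)
$F{\left(u,c \right)} = - \frac{15}{4} + \frac{c}{4}$ ($F{\left(u,c \right)} = -1 + \frac{c - 11}{4} = -1 + \frac{-11 + c}{4} = -1 + \left(- \frac{11}{4} + \frac{c}{4}\right) = - \frac{15}{4} + \frac{c}{4}$)
$o = 694$ ($o = 1013 - 319 = 694$)
$\frac{o}{F{\left(26,V \right)}} = \frac{694}{- \frac{15}{4} + \frac{1}{4} \cdot 30} = \frac{694}{- \frac{15}{4} + \frac{15}{2}} = \frac{694}{\frac{15}{4}} = 694 \cdot \frac{4}{15} = \frac{2776}{15}$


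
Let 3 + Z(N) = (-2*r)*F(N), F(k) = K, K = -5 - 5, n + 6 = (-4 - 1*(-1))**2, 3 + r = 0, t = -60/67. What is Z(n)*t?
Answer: 3780/67 ≈ 56.418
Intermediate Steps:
t = -60/67 (t = -60*1/67 = -60/67 ≈ -0.89552)
r = -3 (r = -3 + 0 = -3)
n = 3 (n = -6 + (-4 - 1*(-1))**2 = -6 + (-4 + 1)**2 = -6 + (-3)**2 = -6 + 9 = 3)
K = -10
F(k) = -10
Z(N) = -63 (Z(N) = -3 - 2*(-3)*(-10) = -3 + 6*(-10) = -3 - 60 = -63)
Z(n)*t = -63*(-60/67) = 3780/67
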